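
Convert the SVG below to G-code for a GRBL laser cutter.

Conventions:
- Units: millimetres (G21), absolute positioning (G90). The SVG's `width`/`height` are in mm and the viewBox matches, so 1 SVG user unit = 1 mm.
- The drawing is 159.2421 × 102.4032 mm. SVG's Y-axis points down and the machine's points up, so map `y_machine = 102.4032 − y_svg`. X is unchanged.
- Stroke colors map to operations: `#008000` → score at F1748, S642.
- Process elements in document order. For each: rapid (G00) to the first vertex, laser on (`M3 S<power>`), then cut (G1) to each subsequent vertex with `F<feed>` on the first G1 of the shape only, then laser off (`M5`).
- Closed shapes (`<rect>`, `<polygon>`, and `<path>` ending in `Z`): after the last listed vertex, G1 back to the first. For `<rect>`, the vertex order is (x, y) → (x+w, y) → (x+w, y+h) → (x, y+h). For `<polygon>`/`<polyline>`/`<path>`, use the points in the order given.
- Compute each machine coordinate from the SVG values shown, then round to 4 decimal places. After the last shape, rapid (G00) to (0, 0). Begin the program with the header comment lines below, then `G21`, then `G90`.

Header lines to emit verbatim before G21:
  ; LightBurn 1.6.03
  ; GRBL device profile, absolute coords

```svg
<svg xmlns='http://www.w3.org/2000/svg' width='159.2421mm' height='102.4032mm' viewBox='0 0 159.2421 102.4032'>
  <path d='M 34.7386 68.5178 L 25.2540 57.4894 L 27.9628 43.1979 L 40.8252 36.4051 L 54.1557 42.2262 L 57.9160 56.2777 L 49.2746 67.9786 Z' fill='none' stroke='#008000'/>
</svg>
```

Since the viewBox matches the mm dimensions, user units are millimetres directly. The only transform is the Y-flip y_m = 102.4032 − y_svg.

Shape 1 is a regular polygon drawn with `<path>`. Its stroke #008000 means score at S642, F1748. After flipping Y the toolpath is (34.7386,33.8854) → (25.2540,44.9138) → (27.9628,59.2053) → (40.8252,65.9981) → (54.1557,60.1770) → (57.9160,46.1255) → (49.2746,34.4246) → (34.7386,33.8854), returning to the start.

; LightBurn 1.6.03
; GRBL device profile, absolute coords
G21
G90
G00 X34.7386 Y33.8854
M3 S642
G1 X25.2540 Y44.9138 F1748
G1 X27.9628 Y59.2053
G1 X40.8252 Y65.9981
G1 X54.1557 Y60.1770
G1 X57.9160 Y46.1255
G1 X49.2746 Y34.4246
G1 X34.7386 Y33.8854
M5
G00 X0.0000 Y0.0000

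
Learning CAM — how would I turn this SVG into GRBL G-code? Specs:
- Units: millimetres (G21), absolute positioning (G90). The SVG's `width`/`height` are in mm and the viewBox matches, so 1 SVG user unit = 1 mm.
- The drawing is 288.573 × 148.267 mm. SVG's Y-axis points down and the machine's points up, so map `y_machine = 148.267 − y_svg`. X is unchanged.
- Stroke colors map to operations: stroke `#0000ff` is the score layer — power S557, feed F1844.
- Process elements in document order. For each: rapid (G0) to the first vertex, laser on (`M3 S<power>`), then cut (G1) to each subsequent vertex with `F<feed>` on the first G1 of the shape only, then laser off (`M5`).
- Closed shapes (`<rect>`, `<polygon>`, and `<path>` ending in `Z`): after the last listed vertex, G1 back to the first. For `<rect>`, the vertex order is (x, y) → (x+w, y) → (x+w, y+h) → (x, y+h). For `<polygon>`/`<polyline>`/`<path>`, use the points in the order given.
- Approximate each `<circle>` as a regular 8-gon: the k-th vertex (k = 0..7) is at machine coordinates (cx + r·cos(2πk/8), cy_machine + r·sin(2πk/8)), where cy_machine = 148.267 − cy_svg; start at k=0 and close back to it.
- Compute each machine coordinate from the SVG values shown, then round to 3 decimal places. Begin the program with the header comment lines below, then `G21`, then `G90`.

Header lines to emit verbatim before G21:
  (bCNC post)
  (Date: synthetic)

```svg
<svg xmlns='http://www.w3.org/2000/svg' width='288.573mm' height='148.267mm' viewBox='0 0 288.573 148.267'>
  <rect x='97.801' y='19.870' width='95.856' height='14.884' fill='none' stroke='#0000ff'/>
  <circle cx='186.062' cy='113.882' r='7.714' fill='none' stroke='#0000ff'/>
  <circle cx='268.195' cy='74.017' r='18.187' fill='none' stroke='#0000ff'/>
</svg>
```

viewBox `0 0 288.573 148.267` with mm width/height → 1 unit = 1 mm. Flip: y_m = 148.267 − y_svg.

**Shape 1** — `<rect>` rectangle, stroke `#0000ff` → score (S557, F1844). Machine vertices: (97.801,128.397) → (193.657,128.397) → (193.657,113.513) → (97.801,113.513) → (97.801,128.397). Closed: final G1 returns to the first vertex.

**Shape 2** — `<circle>` circle, stroke `#0000ff` → score (S557, F1844). Machine vertices: (193.776,34.385) → (191.517,39.840) → (186.062,42.099) → (180.607,39.840) → (178.348,34.385) → (180.607,28.930) → (186.062,26.671) → (191.517,28.930) → (193.776,34.385). Closed: final G1 returns to the first vertex.

**Shape 3** — `<circle>` circle, stroke `#0000ff` → score (S557, F1844). Machine vertices: (286.382,74.250) → (281.055,87.110) → (268.195,92.437) → (255.335,87.110) → (250.008,74.250) → (255.335,61.390) → (268.195,56.063) → (281.055,61.390) → (286.382,74.250). Closed: final G1 returns to the first vertex.

(bCNC post)
(Date: synthetic)
G21
G90
G0 X97.801 Y128.397
M3 S557
G1 X193.657 Y128.397 F1844
G1 X193.657 Y113.513
G1 X97.801 Y113.513
G1 X97.801 Y128.397
M5
G0 X193.776 Y34.385
M3 S557
G1 X191.517 Y39.840 F1844
G1 X186.062 Y42.099
G1 X180.607 Y39.840
G1 X178.348 Y34.385
G1 X180.607 Y28.930
G1 X186.062 Y26.671
G1 X191.517 Y28.930
G1 X193.776 Y34.385
M5
G0 X286.382 Y74.250
M3 S557
G1 X281.055 Y87.110 F1844
G1 X268.195 Y92.437
G1 X255.335 Y87.110
G1 X250.008 Y74.250
G1 X255.335 Y61.390
G1 X268.195 Y56.063
G1 X281.055 Y61.390
G1 X286.382 Y74.250
M5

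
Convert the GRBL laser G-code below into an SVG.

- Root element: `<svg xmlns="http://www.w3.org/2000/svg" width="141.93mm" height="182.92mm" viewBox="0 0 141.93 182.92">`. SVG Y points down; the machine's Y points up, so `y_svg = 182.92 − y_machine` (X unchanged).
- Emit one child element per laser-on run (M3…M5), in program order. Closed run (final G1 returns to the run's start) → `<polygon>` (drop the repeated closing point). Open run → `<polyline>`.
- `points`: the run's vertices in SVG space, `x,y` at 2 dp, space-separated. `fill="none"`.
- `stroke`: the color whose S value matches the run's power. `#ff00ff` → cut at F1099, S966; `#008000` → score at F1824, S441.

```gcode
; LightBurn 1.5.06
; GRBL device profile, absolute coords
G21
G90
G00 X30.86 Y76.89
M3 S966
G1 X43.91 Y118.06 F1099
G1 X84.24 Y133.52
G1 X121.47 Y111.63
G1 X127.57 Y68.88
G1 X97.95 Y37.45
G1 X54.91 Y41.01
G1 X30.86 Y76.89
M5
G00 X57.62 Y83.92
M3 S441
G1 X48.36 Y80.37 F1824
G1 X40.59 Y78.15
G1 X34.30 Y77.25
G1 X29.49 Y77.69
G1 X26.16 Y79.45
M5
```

y_svg = 182.92 − y_m.

[1] S966→`#ff00ff` (cut); closed run; points: 30.86,106.03 43.91,64.86 84.24,49.40 121.47,71.29 127.57,114.04 97.95,145.47 54.91,141.91

[2] S441→`#008000` (score); open run; points: 57.62,99.00 48.36,102.55 40.59,104.77 34.30,105.67 29.49,105.23 26.16,103.47

<svg xmlns="http://www.w3.org/2000/svg" width="141.93mm" height="182.92mm" viewBox="0 0 141.93 182.92">
  <polygon points="30.86,106.03 43.91,64.86 84.24,49.40 121.47,71.29 127.57,114.04 97.95,145.47 54.91,141.91" fill="none" stroke="#ff00ff"/>
  <polyline points="57.62,99.00 48.36,102.55 40.59,104.77 34.30,105.67 29.49,105.23 26.16,103.47" fill="none" stroke="#008000"/>
</svg>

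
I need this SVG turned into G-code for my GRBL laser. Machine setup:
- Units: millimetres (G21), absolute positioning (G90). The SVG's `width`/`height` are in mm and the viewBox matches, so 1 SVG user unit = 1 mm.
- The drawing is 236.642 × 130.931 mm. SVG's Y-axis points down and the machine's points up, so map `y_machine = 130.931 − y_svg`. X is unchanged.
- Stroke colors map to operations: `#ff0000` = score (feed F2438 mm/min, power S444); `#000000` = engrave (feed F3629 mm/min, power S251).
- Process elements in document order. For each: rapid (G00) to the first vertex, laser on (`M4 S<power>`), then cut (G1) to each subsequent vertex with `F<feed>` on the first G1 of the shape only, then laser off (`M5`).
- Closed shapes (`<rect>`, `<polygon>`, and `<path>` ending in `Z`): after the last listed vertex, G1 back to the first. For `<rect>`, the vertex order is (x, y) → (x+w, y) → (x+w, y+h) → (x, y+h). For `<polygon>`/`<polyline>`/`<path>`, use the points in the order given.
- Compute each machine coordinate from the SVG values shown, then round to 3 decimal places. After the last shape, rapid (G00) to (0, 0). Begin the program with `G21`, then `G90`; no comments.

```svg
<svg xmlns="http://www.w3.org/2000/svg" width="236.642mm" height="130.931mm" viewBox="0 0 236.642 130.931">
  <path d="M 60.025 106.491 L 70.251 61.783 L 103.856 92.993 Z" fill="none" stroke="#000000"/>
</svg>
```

G21
G90
G00 X60.025 Y24.440
M4 S251
G1 X70.251 Y69.148 F3629
G1 X103.856 Y37.938
G1 X60.025 Y24.440
M5
G00 X0.000 Y0.000

1 u = 1 mm; y_m = 130.931 − y.

[1] `<path>` regular polygon, #000000→engrave S251 F3629: (60.025,24.440) → (70.251,69.148) → (103.856,37.938) → (60.025,24.440) (closed)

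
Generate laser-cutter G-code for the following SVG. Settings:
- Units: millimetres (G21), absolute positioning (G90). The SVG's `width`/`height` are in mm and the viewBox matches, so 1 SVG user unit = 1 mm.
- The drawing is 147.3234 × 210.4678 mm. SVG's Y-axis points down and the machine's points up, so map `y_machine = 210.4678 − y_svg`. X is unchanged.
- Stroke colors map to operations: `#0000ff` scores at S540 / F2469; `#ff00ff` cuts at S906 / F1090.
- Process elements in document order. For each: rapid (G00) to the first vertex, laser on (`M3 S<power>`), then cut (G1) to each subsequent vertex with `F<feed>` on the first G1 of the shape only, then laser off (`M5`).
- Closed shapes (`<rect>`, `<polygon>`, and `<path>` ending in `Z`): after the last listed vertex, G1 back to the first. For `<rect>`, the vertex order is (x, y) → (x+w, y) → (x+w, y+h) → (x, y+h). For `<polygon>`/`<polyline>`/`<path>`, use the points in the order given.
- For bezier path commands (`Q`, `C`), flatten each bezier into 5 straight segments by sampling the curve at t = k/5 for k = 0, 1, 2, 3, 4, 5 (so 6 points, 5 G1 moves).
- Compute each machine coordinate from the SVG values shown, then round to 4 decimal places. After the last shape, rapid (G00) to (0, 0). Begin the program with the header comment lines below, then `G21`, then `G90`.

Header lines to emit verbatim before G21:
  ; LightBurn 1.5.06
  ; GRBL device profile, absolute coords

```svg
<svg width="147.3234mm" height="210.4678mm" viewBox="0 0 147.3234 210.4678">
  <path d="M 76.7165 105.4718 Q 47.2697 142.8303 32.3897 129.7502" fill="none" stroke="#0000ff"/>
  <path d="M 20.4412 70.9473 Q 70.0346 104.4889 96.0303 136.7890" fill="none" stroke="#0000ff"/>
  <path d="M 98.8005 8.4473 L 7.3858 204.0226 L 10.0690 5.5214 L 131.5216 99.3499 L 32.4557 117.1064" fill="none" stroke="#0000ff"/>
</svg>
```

; LightBurn 1.5.06
; GRBL device profile, absolute coords
G21
G90
G00 X76.7165 Y104.9960
M3 S540
G1 X65.5205 Y92.0701 F2469
G1 X55.4897 Y83.1794
G1 X46.6244 Y78.3237
G1 X38.9244 Y77.5031
G1 X32.3897 Y80.7176
M5
G00 X20.4412 Y139.5205
M3 S540
G1 X39.3347 Y126.1535 F2469
G1 X56.3403 Y112.8859
G1 X71.4581 Y99.7175
G1 X84.6881 Y86.6485
G1 X96.0303 Y73.6788
M5
G00 X98.8005 Y202.0205
M3 S540
G1 X7.3858 Y6.4452 F2469
G1 X10.0690 Y204.9464
G1 X131.5216 Y111.1179
G1 X32.4557 Y93.3614
M5
G00 X0.0000 Y0.0000

viewBox `0 0 147.3234 210.4678` with mm width/height → 1 unit = 1 mm. Flip: y_m = 210.4678 − y_svg.

**Shape 1** — `<path>` quadratic bezier, stroke `#0000ff` → score (S540, F2469). Control points (SVG): P0=(76.7165,105.4718), P1=(47.2697,142.8303), P2=(32.3897,129.7502); sampled at t=k/5. Machine vertices: (76.7165,104.9960) → (65.5205,92.0701) → (55.4897,83.1794) → (46.6244,78.3237) → (38.9244,77.5031) → (32.3897,80.7176). Open path.

**Shape 2** — `<path>` quadratic bezier, stroke `#0000ff` → score (S540, F2469). Control points (SVG): P0=(20.4412,70.9473), P1=(70.0346,104.4889), P2=(96.0303,136.7890); sampled at t=k/5. Machine vertices: (20.4412,139.5205) → (39.3347,126.1535) → (56.3403,112.8859) → (71.4581,99.7175) → (84.6881,86.6485) → (96.0303,73.6788). Open path.

**Shape 3** — `<path>` open polyline, stroke `#0000ff` → score (S540, F2469). Machine vertices: (98.8005,202.0205) → (7.3858,6.4452) → (10.0690,204.9464) → (131.5216,111.1179) → (32.4557,93.3614). Open path.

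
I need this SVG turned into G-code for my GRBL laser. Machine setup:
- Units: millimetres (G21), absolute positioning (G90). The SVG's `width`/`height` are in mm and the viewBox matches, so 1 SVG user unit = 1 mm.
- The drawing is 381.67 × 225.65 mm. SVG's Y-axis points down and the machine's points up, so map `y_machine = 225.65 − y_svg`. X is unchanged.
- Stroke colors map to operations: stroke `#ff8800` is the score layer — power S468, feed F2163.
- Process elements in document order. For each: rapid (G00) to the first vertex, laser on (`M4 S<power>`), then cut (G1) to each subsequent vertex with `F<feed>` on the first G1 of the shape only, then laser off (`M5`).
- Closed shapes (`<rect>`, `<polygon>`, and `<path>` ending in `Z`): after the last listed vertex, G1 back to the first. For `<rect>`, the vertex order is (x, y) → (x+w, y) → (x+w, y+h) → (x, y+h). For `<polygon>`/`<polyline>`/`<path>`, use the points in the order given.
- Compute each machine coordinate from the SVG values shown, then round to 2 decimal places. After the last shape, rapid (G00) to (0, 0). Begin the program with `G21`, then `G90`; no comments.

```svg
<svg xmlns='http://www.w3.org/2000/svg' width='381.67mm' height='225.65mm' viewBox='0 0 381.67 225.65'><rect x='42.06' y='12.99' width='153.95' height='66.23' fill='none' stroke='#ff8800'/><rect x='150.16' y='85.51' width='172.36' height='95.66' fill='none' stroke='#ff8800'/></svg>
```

G21
G90
G00 X42.06 Y212.66
M4 S468
G1 X196.01 Y212.66 F2163
G1 X196.01 Y146.43
G1 X42.06 Y146.43
G1 X42.06 Y212.66
M5
G00 X150.16 Y140.14
M4 S468
G1 X322.52 Y140.14 F2163
G1 X322.52 Y44.48
G1 X150.16 Y44.48
G1 X150.16 Y140.14
M5
G00 X0.00 Y0.00

Since the viewBox matches the mm dimensions, user units are millimetres directly. The only transform is the Y-flip y_m = 225.65 − y_svg.

Shape 1 is a rectangle drawn with `<rect>`. Its stroke #ff8800 means score at S468, F2163. After flipping Y the toolpath is (42.06,212.66) → (196.01,212.66) → (196.01,146.43) → (42.06,146.43) → (42.06,212.66), returning to the start.

Shape 2 is a rectangle drawn with `<rect>`. Its stroke #ff8800 means score at S468, F2163. After flipping Y the toolpath is (150.16,140.14) → (322.52,140.14) → (322.52,44.48) → (150.16,44.48) → (150.16,140.14), returning to the start.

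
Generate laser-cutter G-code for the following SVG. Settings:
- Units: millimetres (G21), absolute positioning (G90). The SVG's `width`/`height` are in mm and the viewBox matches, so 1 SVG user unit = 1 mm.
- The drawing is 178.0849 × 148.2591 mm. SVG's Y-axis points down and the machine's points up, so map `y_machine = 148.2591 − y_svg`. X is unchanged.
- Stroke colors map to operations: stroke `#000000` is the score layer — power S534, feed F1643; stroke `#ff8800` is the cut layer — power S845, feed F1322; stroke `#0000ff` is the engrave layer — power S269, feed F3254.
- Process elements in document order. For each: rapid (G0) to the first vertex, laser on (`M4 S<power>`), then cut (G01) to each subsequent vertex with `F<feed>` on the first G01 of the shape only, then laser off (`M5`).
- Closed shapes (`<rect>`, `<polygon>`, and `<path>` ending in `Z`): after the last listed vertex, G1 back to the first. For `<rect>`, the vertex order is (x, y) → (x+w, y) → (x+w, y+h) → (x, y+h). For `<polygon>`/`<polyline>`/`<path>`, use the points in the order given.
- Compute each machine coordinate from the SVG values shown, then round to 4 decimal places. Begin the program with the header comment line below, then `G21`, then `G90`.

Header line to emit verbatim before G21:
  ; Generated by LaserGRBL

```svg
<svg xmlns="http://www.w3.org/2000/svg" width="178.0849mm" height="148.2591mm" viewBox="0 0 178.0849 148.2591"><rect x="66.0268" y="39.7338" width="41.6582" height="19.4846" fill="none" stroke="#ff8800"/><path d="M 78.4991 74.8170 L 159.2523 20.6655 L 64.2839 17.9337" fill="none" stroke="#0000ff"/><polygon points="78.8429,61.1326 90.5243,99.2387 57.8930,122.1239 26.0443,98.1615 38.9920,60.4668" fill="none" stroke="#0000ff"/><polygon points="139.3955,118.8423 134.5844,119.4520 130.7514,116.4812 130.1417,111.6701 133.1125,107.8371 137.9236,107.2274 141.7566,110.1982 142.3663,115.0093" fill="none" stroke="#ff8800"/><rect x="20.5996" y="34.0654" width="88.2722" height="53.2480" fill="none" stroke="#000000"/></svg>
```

; Generated by LaserGRBL
G21
G90
G0 X66.0268 Y108.5253
M4 S845
G01 X107.6850 Y108.5253 F1322
G01 X107.6850 Y89.0407
G01 X66.0268 Y89.0407
G01 X66.0268 Y108.5253
M5
G0 X78.4991 Y73.4421
M4 S269
G01 X159.2523 Y127.5936 F3254
G01 X64.2839 Y130.3254
M5
G0 X78.8429 Y87.1265
M4 S269
G01 X90.5243 Y49.0204 F3254
G01 X57.8930 Y26.1352
G01 X26.0443 Y50.0976
G01 X38.9920 Y87.7923
G01 X78.8429 Y87.1265
M5
G0 X139.3955 Y29.4168
M4 S845
G01 X134.5844 Y28.8071 F1322
G01 X130.7514 Y31.7779
G01 X130.1417 Y36.5890
G01 X133.1125 Y40.4220
G01 X137.9236 Y41.0317
G01 X141.7566 Y38.0609
G01 X142.3663 Y33.2498
G01 X139.3955 Y29.4168
M5
G0 X20.5996 Y114.1937
M4 S534
G01 X108.8718 Y114.1937 F1643
G01 X108.8718 Y60.9457
G01 X20.5996 Y60.9457
G01 X20.5996 Y114.1937
M5

1 u = 1 mm; y_m = 148.2591 − y.

[1] `<rect>` rectangle, #ff8800→cut S845 F1322: (66.0268,108.5253) → (107.6850,108.5253) → (107.6850,89.0407) → (66.0268,89.0407) → (66.0268,108.5253) (closed)

[2] `<path>` open polyline, #0000ff→engrave S269 F3254: (78.4991,73.4421) → (159.2523,127.5936) → (64.2839,130.3254)

[3] `<polygon>` regular polygon, #0000ff→engrave S269 F3254: (78.8429,87.1265) → (90.5243,49.0204) → (57.8930,26.1352) → (26.0443,50.0976) → (38.9920,87.7923) → (78.8429,87.1265) (closed)

[4] `<polygon>` regular polygon, #ff8800→cut S845 F1322: (139.3955,29.4168) → (134.5844,28.8071) → (130.7514,31.7779) → (130.1417,36.5890) → (133.1125,40.4220) → (137.9236,41.0317) → (141.7566,38.0609) → (142.3663,33.2498) → (139.3955,29.4168) (closed)

[5] `<rect>` rectangle, #000000→score S534 F1643: (20.5996,114.1937) → (108.8718,114.1937) → (108.8718,60.9457) → (20.5996,60.9457) → (20.5996,114.1937) (closed)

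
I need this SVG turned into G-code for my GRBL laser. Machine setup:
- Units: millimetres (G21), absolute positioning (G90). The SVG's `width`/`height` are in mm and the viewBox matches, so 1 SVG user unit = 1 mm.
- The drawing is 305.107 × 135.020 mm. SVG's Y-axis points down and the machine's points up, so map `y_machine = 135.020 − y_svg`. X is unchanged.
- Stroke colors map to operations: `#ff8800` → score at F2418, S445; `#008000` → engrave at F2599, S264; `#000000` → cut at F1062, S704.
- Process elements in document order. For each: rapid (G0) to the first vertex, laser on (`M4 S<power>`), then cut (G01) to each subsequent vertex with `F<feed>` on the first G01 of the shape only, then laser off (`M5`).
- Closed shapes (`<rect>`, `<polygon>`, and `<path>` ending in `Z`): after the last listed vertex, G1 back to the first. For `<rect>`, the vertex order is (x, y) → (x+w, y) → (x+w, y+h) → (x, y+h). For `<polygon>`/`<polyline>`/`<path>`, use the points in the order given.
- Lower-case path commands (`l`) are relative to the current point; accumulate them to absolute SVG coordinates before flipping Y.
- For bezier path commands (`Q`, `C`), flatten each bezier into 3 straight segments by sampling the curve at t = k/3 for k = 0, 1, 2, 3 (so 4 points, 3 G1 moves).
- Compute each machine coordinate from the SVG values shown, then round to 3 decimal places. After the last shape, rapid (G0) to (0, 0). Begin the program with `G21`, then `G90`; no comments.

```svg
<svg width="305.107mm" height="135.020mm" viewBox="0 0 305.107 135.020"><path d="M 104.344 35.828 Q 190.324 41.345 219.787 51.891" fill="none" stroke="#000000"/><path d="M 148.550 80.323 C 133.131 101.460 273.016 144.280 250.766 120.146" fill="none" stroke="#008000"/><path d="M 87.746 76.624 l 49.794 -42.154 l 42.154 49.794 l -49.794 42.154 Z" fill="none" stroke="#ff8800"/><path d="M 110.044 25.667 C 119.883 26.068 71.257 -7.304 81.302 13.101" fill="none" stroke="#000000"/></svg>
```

1 u = 1 mm; y_m = 135.020 − y.

[1] `<path>` quadratic bezier, #000000→cut S704 F1062: (104.344,99.192) → (155.384,94.955) → (193.865,89.601) → (219.787,83.129)

[2] `<path>` cubic bezier, #008000→engrave S264 F2599: (148.550,54.697) → (173.142,29.615) → (230.728,9.775) → (250.766,14.874)

[3] `<path>` regular polygon, #ff8800→score S445 F2418: (87.746,58.396) → (137.540,100.550) → (179.694,50.756) → (129.900,8.602) → (87.746,58.396) (closed)

[4] `<path>` cubic bezier, #000000→cut S704 F1062: (110.044,109.353) → (104.733,116.967) → (86.476,127.641) → (81.302,121.919)

G21
G90
G0 X104.344 Y99.192
M4 S704
G01 X155.384 Y94.955 F1062
G01 X193.865 Y89.601
G01 X219.787 Y83.129
M5
G0 X148.550 Y54.697
M4 S264
G01 X173.142 Y29.615 F2599
G01 X230.728 Y9.775
G01 X250.766 Y14.874
M5
G0 X87.746 Y58.396
M4 S445
G01 X137.540 Y100.550 F2418
G01 X179.694 Y50.756
G01 X129.900 Y8.602
G01 X87.746 Y58.396
M5
G0 X110.044 Y109.353
M4 S704
G01 X104.733 Y116.967 F1062
G01 X86.476 Y127.641
G01 X81.302 Y121.919
M5
G0 X0.000 Y0.000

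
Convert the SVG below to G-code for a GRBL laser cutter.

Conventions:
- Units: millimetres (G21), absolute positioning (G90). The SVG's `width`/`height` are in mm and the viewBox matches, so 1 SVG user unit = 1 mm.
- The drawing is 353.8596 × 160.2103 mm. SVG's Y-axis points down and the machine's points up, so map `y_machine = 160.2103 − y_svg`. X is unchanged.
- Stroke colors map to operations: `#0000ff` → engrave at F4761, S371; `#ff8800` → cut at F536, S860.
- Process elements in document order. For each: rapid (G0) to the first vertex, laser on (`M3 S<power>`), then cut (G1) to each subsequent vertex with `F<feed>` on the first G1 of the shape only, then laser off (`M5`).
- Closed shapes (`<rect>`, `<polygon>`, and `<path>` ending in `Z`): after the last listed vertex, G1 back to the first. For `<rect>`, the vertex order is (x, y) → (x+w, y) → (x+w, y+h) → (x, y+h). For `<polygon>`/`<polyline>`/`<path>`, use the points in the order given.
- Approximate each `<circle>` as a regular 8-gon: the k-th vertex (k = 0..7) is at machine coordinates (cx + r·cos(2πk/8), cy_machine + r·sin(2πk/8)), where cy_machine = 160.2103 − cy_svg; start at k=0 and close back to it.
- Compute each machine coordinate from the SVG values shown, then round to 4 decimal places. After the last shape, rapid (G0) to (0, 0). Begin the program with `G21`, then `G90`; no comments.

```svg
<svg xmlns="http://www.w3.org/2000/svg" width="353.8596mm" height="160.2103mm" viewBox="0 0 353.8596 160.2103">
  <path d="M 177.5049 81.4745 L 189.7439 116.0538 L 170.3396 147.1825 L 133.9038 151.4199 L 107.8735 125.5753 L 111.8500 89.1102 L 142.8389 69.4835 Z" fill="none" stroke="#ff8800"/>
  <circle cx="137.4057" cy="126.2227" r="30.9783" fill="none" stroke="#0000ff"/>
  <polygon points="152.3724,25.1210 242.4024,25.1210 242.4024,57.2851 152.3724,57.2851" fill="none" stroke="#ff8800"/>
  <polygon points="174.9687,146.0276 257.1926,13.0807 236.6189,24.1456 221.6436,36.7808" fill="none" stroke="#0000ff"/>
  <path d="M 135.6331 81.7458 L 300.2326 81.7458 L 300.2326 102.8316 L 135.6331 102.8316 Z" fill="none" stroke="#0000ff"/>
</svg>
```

viewBox `0 0 353.8596 160.2103` with mm width/height → 1 unit = 1 mm. Flip: y_m = 160.2103 − y_svg.

**Shape 1** — `<path>` regular polygon, stroke `#ff8800` → cut (S860, F536). Machine vertices: (177.5049,78.7358) → (189.7439,44.1565) → (170.3396,13.0278) → (133.9038,8.7904) → (107.8735,34.6350) → (111.8500,71.1001) → (142.8389,90.7268) → (177.5049,78.7358). Closed: final G1 returns to the first vertex.

**Shape 2** — `<circle>` circle, stroke `#0000ff` → engrave (S371, F4761). Machine vertices: (168.3840,33.9876) → (159.3107,55.8926) → (137.4057,64.9659) → (115.5007,55.8926) → (106.4274,33.9876) → (115.5007,12.0826) → (137.4057,3.0093) → (159.3107,12.0826) → (168.3840,33.9876). Closed: final G1 returns to the first vertex.

**Shape 3** — `<polygon>` rectangle, stroke `#ff8800` → cut (S860, F536). Machine vertices: (152.3724,135.0893) → (242.4024,135.0893) → (242.4024,102.9252) → (152.3724,102.9252) → (152.3724,135.0893). Closed: final G1 returns to the first vertex.

**Shape 4** — `<polygon>` closed polygon, stroke `#0000ff` → engrave (S371, F4761). Machine vertices: (174.9687,14.1827) → (257.1926,147.1296) → (236.6189,136.0647) → (221.6436,123.4295) → (174.9687,14.1827). Closed: final G1 returns to the first vertex.

**Shape 5** — `<path>` rectangle, stroke `#0000ff` → engrave (S371, F4761). Machine vertices: (135.6331,78.4645) → (300.2326,78.4645) → (300.2326,57.3787) → (135.6331,57.3787) → (135.6331,78.4645). Closed: final G1 returns to the first vertex.

G21
G90
G0 X177.5049 Y78.7358
M3 S860
G1 X189.7439 Y44.1565 F536
G1 X170.3396 Y13.0278
G1 X133.9038 Y8.7904
G1 X107.8735 Y34.6350
G1 X111.8500 Y71.1001
G1 X142.8389 Y90.7268
G1 X177.5049 Y78.7358
M5
G0 X168.3840 Y33.9876
M3 S371
G1 X159.3107 Y55.8926 F4761
G1 X137.4057 Y64.9659
G1 X115.5007 Y55.8926
G1 X106.4274 Y33.9876
G1 X115.5007 Y12.0826
G1 X137.4057 Y3.0093
G1 X159.3107 Y12.0826
G1 X168.3840 Y33.9876
M5
G0 X152.3724 Y135.0893
M3 S860
G1 X242.4024 Y135.0893 F536
G1 X242.4024 Y102.9252
G1 X152.3724 Y102.9252
G1 X152.3724 Y135.0893
M5
G0 X174.9687 Y14.1827
M3 S371
G1 X257.1926 Y147.1296 F4761
G1 X236.6189 Y136.0647
G1 X221.6436 Y123.4295
G1 X174.9687 Y14.1827
M5
G0 X135.6331 Y78.4645
M3 S371
G1 X300.2326 Y78.4645 F4761
G1 X300.2326 Y57.3787
G1 X135.6331 Y57.3787
G1 X135.6331 Y78.4645
M5
G0 X0.0000 Y0.0000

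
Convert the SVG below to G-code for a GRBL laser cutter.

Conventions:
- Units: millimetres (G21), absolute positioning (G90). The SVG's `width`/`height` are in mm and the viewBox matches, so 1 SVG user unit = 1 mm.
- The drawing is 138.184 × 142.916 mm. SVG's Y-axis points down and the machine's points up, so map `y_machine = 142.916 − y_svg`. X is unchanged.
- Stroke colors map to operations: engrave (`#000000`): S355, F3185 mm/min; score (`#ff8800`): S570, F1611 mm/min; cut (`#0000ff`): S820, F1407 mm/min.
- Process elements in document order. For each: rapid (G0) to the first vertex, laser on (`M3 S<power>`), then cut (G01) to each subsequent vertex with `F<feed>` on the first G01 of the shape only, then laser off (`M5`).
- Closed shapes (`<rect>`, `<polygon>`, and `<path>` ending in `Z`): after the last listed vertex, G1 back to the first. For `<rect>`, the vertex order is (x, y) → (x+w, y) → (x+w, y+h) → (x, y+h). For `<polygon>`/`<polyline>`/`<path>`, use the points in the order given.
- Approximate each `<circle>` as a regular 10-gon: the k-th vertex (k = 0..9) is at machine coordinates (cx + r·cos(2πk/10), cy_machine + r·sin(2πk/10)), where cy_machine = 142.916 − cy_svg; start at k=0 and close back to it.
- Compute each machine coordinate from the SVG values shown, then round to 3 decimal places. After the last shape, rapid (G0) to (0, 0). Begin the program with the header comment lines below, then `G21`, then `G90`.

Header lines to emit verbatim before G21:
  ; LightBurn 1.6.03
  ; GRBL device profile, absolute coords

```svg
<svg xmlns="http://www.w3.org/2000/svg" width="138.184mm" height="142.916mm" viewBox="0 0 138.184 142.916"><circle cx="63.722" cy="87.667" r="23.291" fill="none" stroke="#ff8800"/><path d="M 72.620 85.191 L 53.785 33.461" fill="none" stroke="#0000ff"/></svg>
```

1 u = 1 mm; y_m = 142.916 − y.

[1] `<circle>` circle, #ff8800→score S570 F1611: (87.013,55.249) → (82.565,68.939) → (70.919,77.400) → (56.525,77.400) → (44.879,68.939) → (40.431,55.249) → (44.879,41.559) → (56.525,33.098) → (70.919,33.098) → (82.565,41.559) → (87.013,55.249) (closed)

[2] `<path>` line segment, #0000ff→cut S820 F1407: (72.620,57.725) → (53.785,109.455)

; LightBurn 1.6.03
; GRBL device profile, absolute coords
G21
G90
G0 X87.013 Y55.249
M3 S570
G01 X82.565 Y68.939 F1611
G01 X70.919 Y77.400
G01 X56.525 Y77.400
G01 X44.879 Y68.939
G01 X40.431 Y55.249
G01 X44.879 Y41.559
G01 X56.525 Y33.098
G01 X70.919 Y33.098
G01 X82.565 Y41.559
G01 X87.013 Y55.249
M5
G0 X72.620 Y57.725
M3 S820
G01 X53.785 Y109.455 F1407
M5
G0 X0.000 Y0.000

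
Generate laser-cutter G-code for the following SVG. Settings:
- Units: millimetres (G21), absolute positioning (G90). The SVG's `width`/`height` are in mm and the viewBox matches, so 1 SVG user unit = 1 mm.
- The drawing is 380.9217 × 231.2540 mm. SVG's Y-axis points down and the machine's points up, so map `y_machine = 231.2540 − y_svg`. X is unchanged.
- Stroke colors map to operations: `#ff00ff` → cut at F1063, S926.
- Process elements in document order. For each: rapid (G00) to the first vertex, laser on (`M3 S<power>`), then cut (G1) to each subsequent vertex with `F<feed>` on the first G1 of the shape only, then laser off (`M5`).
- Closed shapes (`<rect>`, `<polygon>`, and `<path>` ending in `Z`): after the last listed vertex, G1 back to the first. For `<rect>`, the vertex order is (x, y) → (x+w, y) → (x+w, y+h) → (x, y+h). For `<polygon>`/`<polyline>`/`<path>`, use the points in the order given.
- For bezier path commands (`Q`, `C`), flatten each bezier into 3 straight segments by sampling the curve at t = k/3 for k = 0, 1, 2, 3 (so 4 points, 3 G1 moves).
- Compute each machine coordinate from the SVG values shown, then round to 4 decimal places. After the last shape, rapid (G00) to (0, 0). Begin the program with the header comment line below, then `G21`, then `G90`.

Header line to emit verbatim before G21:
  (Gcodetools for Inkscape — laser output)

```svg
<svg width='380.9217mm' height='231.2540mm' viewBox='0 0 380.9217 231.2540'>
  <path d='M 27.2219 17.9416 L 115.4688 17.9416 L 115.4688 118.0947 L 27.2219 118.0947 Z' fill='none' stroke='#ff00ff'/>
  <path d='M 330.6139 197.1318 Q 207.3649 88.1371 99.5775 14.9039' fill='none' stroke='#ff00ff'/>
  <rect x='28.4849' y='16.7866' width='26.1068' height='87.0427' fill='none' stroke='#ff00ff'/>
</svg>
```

viewBox `0 0 380.9217 231.2540` with mm width/height → 1 unit = 1 mm. Flip: y_m = 231.2540 − y_svg.

**Shape 1** — `<path>` rectangle, stroke `#ff00ff` → cut (S926, F1063). Machine vertices: (27.2219,213.3124) → (115.4688,213.3124) → (115.4688,113.1593) → (27.2219,113.1593) → (27.2219,213.3124). Closed: final G1 returns to the first vertex.

**Shape 2** — `<path>` quadratic bezier, stroke `#ff00ff` → cut (S926, F1063). Control points (SVG): P0=(330.6139,197.1318), P1=(207.3649,88.1371), P2=(99.5775,14.9039); sampled at t=k/3. Machine vertices: (330.6139,34.1222) → (250.1659,102.8118) → (173.1537,163.5545) → (99.5775,216.3501). Open path.

**Shape 3** — `<rect>` rectangle, stroke `#ff00ff` → cut (S926, F1063). Machine vertices: (28.4849,214.4674) → (54.5917,214.4674) → (54.5917,127.4247) → (28.4849,127.4247) → (28.4849,214.4674). Closed: final G1 returns to the first vertex.

(Gcodetools for Inkscape — laser output)
G21
G90
G00 X27.2219 Y213.3124
M3 S926
G1 X115.4688 Y213.3124 F1063
G1 X115.4688 Y113.1593
G1 X27.2219 Y113.1593
G1 X27.2219 Y213.3124
M5
G00 X330.6139 Y34.1222
M3 S926
G1 X250.1659 Y102.8118 F1063
G1 X173.1537 Y163.5545
G1 X99.5775 Y216.3501
M5
G00 X28.4849 Y214.4674
M3 S926
G1 X54.5917 Y214.4674 F1063
G1 X54.5917 Y127.4247
G1 X28.4849 Y127.4247
G1 X28.4849 Y214.4674
M5
G00 X0.0000 Y0.0000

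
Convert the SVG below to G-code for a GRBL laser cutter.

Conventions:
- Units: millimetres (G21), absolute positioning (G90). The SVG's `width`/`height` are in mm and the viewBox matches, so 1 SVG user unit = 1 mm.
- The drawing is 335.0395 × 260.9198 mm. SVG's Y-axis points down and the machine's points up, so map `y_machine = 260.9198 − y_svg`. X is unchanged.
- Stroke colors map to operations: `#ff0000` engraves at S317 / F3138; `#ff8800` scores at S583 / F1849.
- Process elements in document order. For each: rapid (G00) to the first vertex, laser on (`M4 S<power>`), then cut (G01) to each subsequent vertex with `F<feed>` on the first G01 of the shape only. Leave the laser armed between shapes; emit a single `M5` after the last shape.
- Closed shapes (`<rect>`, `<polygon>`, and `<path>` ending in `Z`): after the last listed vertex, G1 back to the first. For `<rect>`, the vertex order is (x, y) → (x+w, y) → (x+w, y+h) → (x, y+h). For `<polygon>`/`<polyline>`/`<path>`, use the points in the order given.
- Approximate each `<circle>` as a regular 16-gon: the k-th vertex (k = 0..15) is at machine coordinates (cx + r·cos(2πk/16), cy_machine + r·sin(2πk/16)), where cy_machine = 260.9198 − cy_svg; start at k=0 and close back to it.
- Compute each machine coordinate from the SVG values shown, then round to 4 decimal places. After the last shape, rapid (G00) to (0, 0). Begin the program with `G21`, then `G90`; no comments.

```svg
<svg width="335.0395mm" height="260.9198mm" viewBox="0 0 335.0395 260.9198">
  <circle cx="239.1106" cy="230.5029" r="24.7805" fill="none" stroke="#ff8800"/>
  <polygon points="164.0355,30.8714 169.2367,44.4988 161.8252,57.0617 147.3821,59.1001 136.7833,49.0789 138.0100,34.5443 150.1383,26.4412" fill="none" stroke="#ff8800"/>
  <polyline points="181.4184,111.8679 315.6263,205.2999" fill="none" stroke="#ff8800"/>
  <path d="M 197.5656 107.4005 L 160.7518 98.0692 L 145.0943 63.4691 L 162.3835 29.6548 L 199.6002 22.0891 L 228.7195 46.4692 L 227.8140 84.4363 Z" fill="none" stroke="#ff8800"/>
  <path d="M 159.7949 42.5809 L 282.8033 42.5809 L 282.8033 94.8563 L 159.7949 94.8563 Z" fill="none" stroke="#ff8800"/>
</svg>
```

G21
G90
G00 X263.8911 Y30.4169
M4 S583
G01 X262.0048 Y39.9000 F1849
G01 X256.6331 Y47.9394
G01 X248.5937 Y53.3111
G01 X239.1106 Y55.1974
G01 X229.6275 Y53.3111
G01 X221.5881 Y47.9394
G01 X216.2164 Y39.9000
G01 X214.3301 Y30.4169
G01 X216.2164 Y20.9338
G01 X221.5881 Y12.8944
G01 X229.6275 Y7.5227
G01 X239.1106 Y5.6364
G01 X248.5937 Y7.5227
G01 X256.6331 Y12.8944
G01 X262.0048 Y20.9338
G01 X263.8911 Y30.4169
G00 X164.0355 Y230.0484
M4 S583
G01 X169.2367 Y216.4210 F1849
G01 X161.8252 Y203.8581
G01 X147.3821 Y201.8197
G01 X136.7833 Y211.8409
G01 X138.0100 Y226.3755
G01 X150.1383 Y234.4786
G01 X164.0355 Y230.0484
G00 X181.4184 Y149.0519
M4 S583
G01 X315.6263 Y55.6199 F1849
G00 X197.5656 Y153.5193
M4 S583
G01 X160.7518 Y162.8506 F1849
G01 X145.0943 Y197.4507
G01 X162.3835 Y231.2650
G01 X199.6002 Y238.8307
G01 X228.7195 Y214.4506
G01 X227.8140 Y176.4835
G01 X197.5656 Y153.5193
G00 X159.7949 Y218.3389
M4 S583
G01 X282.8033 Y218.3389 F1849
G01 X282.8033 Y166.0635
G01 X159.7949 Y166.0635
G01 X159.7949 Y218.3389
M5
G00 X0.0000 Y0.0000

viewBox `0 0 335.0395 260.9198` with mm width/height → 1 unit = 1 mm. Flip: y_m = 260.9198 − y_svg.

**Shape 1** — `<circle>` circle, stroke `#ff8800` → score (S583, F1849). Machine vertices: (263.8911,30.4169) → (262.0048,39.9000) → (256.6331,47.9394) → (248.5937,53.3111) → (239.1106,55.1974) → (229.6275,53.3111) → (221.5881,47.9394) → (216.2164,39.9000) → (214.3301,30.4169) → (216.2164,20.9338) → (221.5881,12.8944) → (229.6275,7.5227) → (239.1106,5.6364) → (248.5937,7.5227) → (256.6331,12.8944) → (262.0048,20.9338) → (263.8911,30.4169). Closed: final G1 returns to the first vertex.

**Shape 2** — `<polygon>` regular polygon, stroke `#ff8800` → score (S583, F1849). Machine vertices: (164.0355,230.0484) → (169.2367,216.4210) → (161.8252,203.8581) → (147.3821,201.8197) → (136.7833,211.8409) → (138.0100,226.3755) → (150.1383,234.4786) → (164.0355,230.0484). Closed: final G1 returns to the first vertex.

**Shape 3** — `<polyline>` line segment, stroke `#ff8800` → score (S583, F1849). Machine vertices: (181.4184,149.0519) → (315.6263,55.6199). Open path.

**Shape 4** — `<path>` regular polygon, stroke `#ff8800` → score (S583, F1849). Machine vertices: (197.5656,153.5193) → (160.7518,162.8506) → (145.0943,197.4507) → (162.3835,231.2650) → (199.6002,238.8307) → (228.7195,214.4506) → (227.8140,176.4835) → (197.5656,153.5193). Closed: final G1 returns to the first vertex.

**Shape 5** — `<path>` rectangle, stroke `#ff8800` → score (S583, F1849). Machine vertices: (159.7949,218.3389) → (282.8033,218.3389) → (282.8033,166.0635) → (159.7949,166.0635) → (159.7949,218.3389). Closed: final G1 returns to the first vertex.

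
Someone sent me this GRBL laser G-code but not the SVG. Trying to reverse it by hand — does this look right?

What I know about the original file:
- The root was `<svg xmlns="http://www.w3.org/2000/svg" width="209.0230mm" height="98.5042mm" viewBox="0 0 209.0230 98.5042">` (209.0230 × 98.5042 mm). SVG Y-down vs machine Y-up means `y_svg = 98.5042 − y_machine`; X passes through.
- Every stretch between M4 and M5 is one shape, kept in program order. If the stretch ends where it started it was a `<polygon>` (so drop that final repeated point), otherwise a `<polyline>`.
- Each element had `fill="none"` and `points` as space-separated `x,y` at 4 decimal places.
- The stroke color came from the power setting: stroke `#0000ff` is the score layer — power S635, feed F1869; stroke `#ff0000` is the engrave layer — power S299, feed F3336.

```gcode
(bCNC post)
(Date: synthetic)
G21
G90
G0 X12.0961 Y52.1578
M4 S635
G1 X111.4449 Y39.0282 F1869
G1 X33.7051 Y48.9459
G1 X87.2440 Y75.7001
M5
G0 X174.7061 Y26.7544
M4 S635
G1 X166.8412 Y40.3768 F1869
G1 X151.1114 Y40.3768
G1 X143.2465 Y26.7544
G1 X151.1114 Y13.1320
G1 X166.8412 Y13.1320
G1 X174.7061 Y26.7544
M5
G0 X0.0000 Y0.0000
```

<svg xmlns="http://www.w3.org/2000/svg" width="209.0230mm" height="98.5042mm" viewBox="0 0 209.0230 98.5042">
  <polyline points="12.0961,46.3464 111.4449,59.4760 33.7051,49.5583 87.2440,22.8041" fill="none" stroke="#0000ff"/>
  <polygon points="174.7061,71.7498 166.8412,58.1274 151.1114,58.1274 143.2465,71.7498 151.1114,85.3722 166.8412,85.3722" fill="none" stroke="#0000ff"/>
</svg>

Each laser-on run becomes one SVG element. Flip Y back into SVG space with y_svg = 98.5042 − y_machine. Every run uses S635, so all elements get stroke `#0000ff` (score).

Run 1: The run is open, so emit a `<polyline>` with points (Y-flipped): 12.0961,46.3464 111.4449,59.4760 33.7051,49.5583 87.2440,22.8041.

Run 2: The run returns to its start, so emit a `<polygon>` with points (Y-flipped): 174.7061,71.7498 166.8412,58.1274 151.1114,58.1274 143.2465,71.7498 151.1114,85.3722 166.8412,85.3722.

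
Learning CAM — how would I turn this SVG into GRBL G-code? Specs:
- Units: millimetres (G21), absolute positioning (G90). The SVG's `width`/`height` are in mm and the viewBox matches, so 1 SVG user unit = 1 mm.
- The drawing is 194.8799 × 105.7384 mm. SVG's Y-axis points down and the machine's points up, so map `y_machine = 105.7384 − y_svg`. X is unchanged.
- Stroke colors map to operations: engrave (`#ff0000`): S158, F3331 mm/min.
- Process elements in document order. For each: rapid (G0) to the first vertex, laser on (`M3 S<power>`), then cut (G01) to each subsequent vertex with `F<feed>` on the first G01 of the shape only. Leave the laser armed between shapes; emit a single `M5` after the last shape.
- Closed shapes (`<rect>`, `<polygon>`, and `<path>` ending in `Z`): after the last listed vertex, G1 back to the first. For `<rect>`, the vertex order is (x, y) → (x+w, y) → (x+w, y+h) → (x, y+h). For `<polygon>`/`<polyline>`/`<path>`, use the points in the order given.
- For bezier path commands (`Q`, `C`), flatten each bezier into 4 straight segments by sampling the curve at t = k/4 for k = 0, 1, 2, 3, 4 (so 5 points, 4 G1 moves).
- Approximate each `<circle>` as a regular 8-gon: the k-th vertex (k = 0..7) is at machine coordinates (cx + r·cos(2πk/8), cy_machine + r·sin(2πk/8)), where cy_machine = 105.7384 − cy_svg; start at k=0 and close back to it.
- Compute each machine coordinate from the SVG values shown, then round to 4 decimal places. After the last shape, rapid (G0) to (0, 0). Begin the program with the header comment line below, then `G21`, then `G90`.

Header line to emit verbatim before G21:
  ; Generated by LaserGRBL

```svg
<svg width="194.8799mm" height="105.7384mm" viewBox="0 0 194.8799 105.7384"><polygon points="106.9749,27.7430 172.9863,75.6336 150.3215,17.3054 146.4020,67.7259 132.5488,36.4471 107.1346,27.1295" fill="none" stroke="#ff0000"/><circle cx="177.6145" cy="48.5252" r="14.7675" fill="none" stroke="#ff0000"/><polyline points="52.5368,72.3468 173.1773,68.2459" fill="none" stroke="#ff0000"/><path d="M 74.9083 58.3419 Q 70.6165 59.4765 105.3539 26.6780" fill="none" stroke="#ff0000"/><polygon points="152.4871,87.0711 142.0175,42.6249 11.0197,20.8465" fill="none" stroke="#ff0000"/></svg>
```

Since the viewBox matches the mm dimensions, user units are millimetres directly. The only transform is the Y-flip y_m = 105.7384 − y_svg.

Shape 1 is a closed polygon drawn with `<polygon>`. Its stroke #ff0000 means engrave at S158, F3331. After flipping Y the toolpath is (106.9749,77.9954) → (172.9863,30.1048) → (150.3215,88.4330) → (146.4020,38.0125) → (132.5488,69.2913) → (107.1346,78.6089) → (106.9749,77.9954), returning to the start.

Shape 2 is a circle drawn with `<circle>`. Its stroke #ff0000 means engrave at S158, F3331. After flipping Y the toolpath is (192.3820,57.2132) → (188.0567,67.6554) → (177.6145,71.9807) → (167.1723,67.6554) → (162.8470,57.2132) → (167.1723,46.7710) → (177.6145,42.4457) → (188.0567,46.7710) → (192.3820,57.2132), returning to the start.

Shape 3 is a line segment drawn with `<polyline>`. Its stroke #ff0000 means engrave at S158, F3331. After flipping Y the toolpath is (52.5368,33.3916) → (173.1773,37.4925).

Shape 4 is a quadratic bezier drawn with `<path>`. Its stroke #ff0000 means engrave at S158, F3331. After flipping Y the toolpath is (74.9083,47.3965) → (75.2017,48.9500) → (80.3738,54.7452) → (90.4245,64.7820) → (105.3539,79.0604).

Shape 5 is a closed polygon drawn with `<polygon>`. Its stroke #ff0000 means engrave at S158, F3331. After flipping Y the toolpath is (152.4871,18.6673) → (142.0175,63.1135) → (11.0197,84.8919) → (152.4871,18.6673), returning to the start.

; Generated by LaserGRBL
G21
G90
G0 X106.9749 Y77.9954
M3 S158
G01 X172.9863 Y30.1048 F3331
G01 X150.3215 Y88.4330
G01 X146.4020 Y38.0125
G01 X132.5488 Y69.2913
G01 X107.1346 Y78.6089
G01 X106.9749 Y77.9954
G0 X192.3820 Y57.2132
M3 S158
G01 X188.0567 Y67.6554 F3331
G01 X177.6145 Y71.9807
G01 X167.1723 Y67.6554
G01 X162.8470 Y57.2132
G01 X167.1723 Y46.7710
G01 X177.6145 Y42.4457
G01 X188.0567 Y46.7710
G01 X192.3820 Y57.2132
G0 X52.5368 Y33.3916
M3 S158
G01 X173.1773 Y37.4925 F3331
G0 X74.9083 Y47.3965
M3 S158
G01 X75.2017 Y48.9500 F3331
G01 X80.3738 Y54.7452
G01 X90.4245 Y64.7820
G01 X105.3539 Y79.0604
G0 X152.4871 Y18.6673
M3 S158
G01 X142.0175 Y63.1135 F3331
G01 X11.0197 Y84.8919
G01 X152.4871 Y18.6673
M5
G0 X0.0000 Y0.0000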